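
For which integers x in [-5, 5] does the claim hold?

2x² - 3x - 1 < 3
Holds for: {0, 1, 2}
Fails for: {-5, -4, -3, -2, -1, 3, 4, 5}

Answer: {0, 1, 2}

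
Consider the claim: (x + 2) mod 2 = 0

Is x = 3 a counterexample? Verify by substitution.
Substitute x = 3 into the relation:
x = 3: LHS = (3 + 2) mod 2 = 5 mod 2 = 1; 1 = 0 — FAILS

Since the claim fails at x = 3, this value is a counterexample.

Answer: Yes, x = 3 is a counterexample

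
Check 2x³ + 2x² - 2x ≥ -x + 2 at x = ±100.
x = 100: LHS = 2·100³ + 2·100² - 2·100 = 2019800, RHS = -100 + 2 = -98; 2019800 ≥ -98 — holds
x = -100: LHS = 2·(-100)³ + 2·(-100)² - 2·(-100) = -1979800, RHS = -(-100) + 2 = 102; -1979800 ≥ 102 — FAILS

Answer: Partially: holds for x = 100, fails for x = -100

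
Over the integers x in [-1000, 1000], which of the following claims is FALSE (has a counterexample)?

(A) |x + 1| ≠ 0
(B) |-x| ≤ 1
(A) x = -1: LHS = |(-1) + 1| = |0| = 0; 0 ≠ 0 — FAILS
(B) x = 2: LHS = |-2| = 2; 2 ≤ 1 — FAILS

Answer: Both A and B are false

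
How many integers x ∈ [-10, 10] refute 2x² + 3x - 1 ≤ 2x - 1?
Counterexamples in [-10, 10]: {-10, -9, -8, -7, -6, -5, -4, -3, -2, -1, 1, 2, 3, 4, 5, 6, 7, 8, 9, 10}.

Counting them gives 20 values.

Answer: 20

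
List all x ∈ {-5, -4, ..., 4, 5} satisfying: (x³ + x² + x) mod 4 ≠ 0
Holds for: {-5, -3, -2, -1, 1, 2, 3, 5}
Fails for: {-4, 0, 4}

Answer: {-5, -3, -2, -1, 1, 2, 3, 5}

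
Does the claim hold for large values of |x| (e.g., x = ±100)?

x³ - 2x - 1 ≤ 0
x = 100: LHS = 100³ - 2·100 - 1 = 999799; 999799 ≤ 0 — FAILS
x = -100: LHS = (-100)³ - 2·(-100) - 1 = -999801; -999801 ≤ 0 — holds

Answer: Partially: fails for x = 100, holds for x = -100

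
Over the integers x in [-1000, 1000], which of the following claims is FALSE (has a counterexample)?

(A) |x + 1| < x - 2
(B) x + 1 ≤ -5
(A) x = 0: LHS = |0 + 1| = |1| = 1, RHS = 0 - 2 = -2; 1 < -2 — FAILS
(B) x = 0: LHS = 0 + 1 = 1; 1 ≤ -5 — FAILS

Answer: Both A and B are false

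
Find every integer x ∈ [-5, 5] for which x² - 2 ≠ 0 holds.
Track d = LHS − RHS over the integers in [-5, 5]. Equality would need d = 0, but d changes sign only between consecutive integers, jumping over 0:
x = -2: LHS = (-2)² - 2 = 2; 2 ≠ 0 — holds  (d = 2)
x = -1: LHS = (-1)² - 2 = -1; -1 ≠ 0 — holds  (d = -1)
x = 1: LHS = 1² - 2 = -1; -1 ≠ 0 — holds  (d = -1)
x = 2: LHS = 2² - 2 = 2; 2 ≠ 0 — holds  (d = 2)
Away from these crossings d keeps a constant sign, and checking every integer in [-5, 5] confirms d ≠ 0 throughout. Hence the two sides are never equal, so the relation holds for every integer in [-5, 5].

Answer: All integers in [-5, 5]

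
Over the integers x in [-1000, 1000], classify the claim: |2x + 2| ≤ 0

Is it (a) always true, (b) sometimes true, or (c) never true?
Holds at x = -1: LHS = |2·(-1) + 2| = |0| = 0; 0 ≤ 0 — holds
Fails at x = 0: LHS = |2·0 + 2| = |2| = 2; 2 ≤ 0 — FAILS
It is satisfied by some integers in the range but not all.

Answer: Sometimes true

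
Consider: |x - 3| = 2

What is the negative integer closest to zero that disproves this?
Testing negative integers from -1 downward:
x = -1: LHS = |(-1) - 3| = |-4| = 4; 4 = 2 — FAILS  ← closest negative counterexample to 0

Answer: x = -1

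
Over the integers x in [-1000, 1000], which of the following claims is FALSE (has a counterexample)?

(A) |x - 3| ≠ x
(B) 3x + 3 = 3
(A) Track d = LHS − RHS over the integers in [-1000, 1000]. Equality would need d = 0, but d changes sign only between consecutive integers, jumping over 0:
x = 1: LHS = |1 - 3| = |-2| = 2; 2 ≠ 1 — holds  (d = 1)
x = 2: LHS = |2 - 3| = |-1| = 1; 1 ≠ 2 — holds  (d = -1)
Away from these crossings d keeps a constant sign, and checking every integer in [-1000, 1000] confirms d ≠ 0 throughout. Hence the two sides are never equal, so the relation holds for every integer in [-1000, 1000].

(B) x = 1: LHS = 3·1 + 3 = 6; 6 = 3 — FAILS

Only (B) has a counterexample.

Answer: B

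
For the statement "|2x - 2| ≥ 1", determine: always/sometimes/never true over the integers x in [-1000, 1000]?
Holds at x = 0: LHS = |2·0 - 2| = |-2| = 2; 2 ≥ 1 — holds
Fails at x = 1: LHS = |2·1 - 2| = |0| = 0; 0 ≥ 1 — FAILS
It is satisfied by some integers in the range but not all.

Answer: Sometimes true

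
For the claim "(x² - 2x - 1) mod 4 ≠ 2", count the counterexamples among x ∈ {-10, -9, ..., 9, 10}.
Counterexamples in [-10, 10]: {-9, -7, -5, -3, -1, 1, 3, 5, 7, 9}.

Counting them gives 10 values.

Answer: 10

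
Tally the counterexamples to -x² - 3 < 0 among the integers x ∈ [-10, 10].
Over all integers in [-10, 10], LHS − RHS is largest at x = 0, where it equals -3:
x = 0: LHS = -0² - 3 = -3; -3 < 0 — holds
At the ends of the range:
x = -10: LHS = -(-10)² - 3 = -103; -103 < 0 — holds
x = 10: LHS = -10² - 3 = -103; -103 < 0 — holds
Hence LHS − RHS is never zero or positive, i.e. LHS < RHS throughout, so the relation holds for every integer in [-10, 10].

No counterexample appears in that range.

Answer: 0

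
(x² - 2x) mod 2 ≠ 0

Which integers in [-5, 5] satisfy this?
Holds for: {-5, -3, -1, 1, 3, 5}
Fails for: {-4, -2, 0, 2, 4}

Answer: {-5, -3, -1, 1, 3, 5}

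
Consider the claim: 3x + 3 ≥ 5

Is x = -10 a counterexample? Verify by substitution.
Substitute x = -10 into the relation:
x = -10: LHS = 3·(-10) + 3 = -27; -27 ≥ 5 — FAILS

Since the claim fails at x = -10, this value is a counterexample.

Answer: Yes, x = -10 is a counterexample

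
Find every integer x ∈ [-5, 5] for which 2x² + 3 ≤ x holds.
Over all integers in [-5, 5], LHS − RHS is smallest at x = 0, where it equals 3:
x = 0: LHS = 2·0² + 3 = 3; 3 ≤ 0 — FAILS
At the ends of the range:
x = -5: LHS = 2·(-5)² + 3 = 53; 53 ≤ -5 — FAILS
x = 5: LHS = 2·5² + 3 = 53; 53 ≤ 5 — FAILS
Hence LHS − RHS is never zero or negative, i.e. LHS > RHS throughout, so the claimed relation (≤) fails for every integer in [-5, 5].

Answer: None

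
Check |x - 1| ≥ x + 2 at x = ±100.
x = 100: LHS = |100 - 1| = |99| = 99, RHS = 100 + 2 = 102; 99 ≥ 102 — FAILS
x = -100: LHS = |(-100) - 1| = |-101| = 101, RHS = (-100) + 2 = -98; 101 ≥ -98 — holds

Answer: Partially: fails for x = 100, holds for x = -100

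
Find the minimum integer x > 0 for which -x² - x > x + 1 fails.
Testing positive integers:
x = 1: LHS = -1² - 1 = -2, RHS = 1 + 1 = 2; -2 > 2 — FAILS  ← smallest positive counterexample

Answer: x = 1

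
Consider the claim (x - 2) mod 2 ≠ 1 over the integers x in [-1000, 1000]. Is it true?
The claim fails at x = 1:
x = 1: LHS = (1 - 2) mod 2 = (-1) mod 2 = 1; 1 ≠ 1 — FAILS

Because a single integer refutes it, the statement is false.

Answer: False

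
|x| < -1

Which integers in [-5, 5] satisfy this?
An absolute value is never negative, so the left side is ≥ 0 for every x, while the right side is -1. Tightest case in [-5, 5] is x = 0:
x = 0: LHS = |0| = 0; 0 < -1 — FAILS
Hence LHS − RHS is never negative, i.e. LHS ≥ RHS throughout, so the claimed relation (<) fails for every integer in [-5, 5].

Answer: None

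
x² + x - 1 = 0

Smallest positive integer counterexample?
Testing positive integers:
x = 1: LHS = 1² + 1 - 1 = 1; 1 = 0 — FAILS  ← smallest positive counterexample

Answer: x = 1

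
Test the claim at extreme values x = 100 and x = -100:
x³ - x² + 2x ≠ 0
x = 100: LHS = 100³ - 100² + 2·100 = 990200; 990200 ≠ 0 — holds
x = -100: LHS = (-100)³ - (-100)² + 2·(-100) = -1010200; -1010200 ≠ 0 — holds

Answer: Yes, holds for both x = 100 and x = -100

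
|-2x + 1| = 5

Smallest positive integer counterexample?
Testing positive integers:
x = 1: LHS = |-2·1 + 1| = |-1| = 1; 1 = 5 — FAILS  ← smallest positive counterexample

Answer: x = 1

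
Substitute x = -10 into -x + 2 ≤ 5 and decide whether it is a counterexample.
Substitute x = -10 into the relation:
x = -10: LHS = -(-10) + 2 = 12; 12 ≤ 5 — FAILS

Since the claim fails at x = -10, this value is a counterexample.

Answer: Yes, x = -10 is a counterexample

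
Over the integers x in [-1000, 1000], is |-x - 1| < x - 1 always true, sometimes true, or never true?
Over all integers in [-1000, 1000], LHS − RHS is smallest at x = 0, where it equals 2:
x = 0: LHS = |-0 - 1| = |-1| = 1, RHS = 0 - 1 = -1; 1 < -1 — FAILS
At the ends of the range:
x = -1000: LHS = |-(-1000) - 1| = |999| = 999, RHS = (-1000) - 1 = -1001; 999 < -1001 — FAILS
x = 1000: LHS = |-1000 - 1| = |-1001| = 1001, RHS = 1000 - 1 = 999; 1001 < 999 — FAILS
Hence LHS − RHS is never negative, i.e. LHS ≥ RHS throughout, so the claimed relation (<) fails for every integer in [-1000, 1000].

No integer in the range satisfies it.

Answer: Never true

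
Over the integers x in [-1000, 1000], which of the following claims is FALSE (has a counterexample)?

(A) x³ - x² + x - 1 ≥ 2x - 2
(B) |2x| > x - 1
(A) x = -2: LHS = (-2)³ - (-2)² + (-2) - 1 = -15, RHS = 2·(-2) - 2 = -6; -15 ≥ -6 — FAILS

(B) Over all integers in [-1000, 1000], LHS − RHS is smallest at x = 0, where it equals 1:
x = 0: LHS = |2·0| = |0| = 0, RHS = 0 - 1 = -1; 0 > -1 — holds
At the ends of the range:
x = -1000: LHS = |2·(-1000)| = |-2000| = 2000, RHS = (-1000) - 1 = -1001; 2000 > -1001 — holds
x = 1000: LHS = |2·1000| = |2000| = 2000, RHS = 1000 - 1 = 999; 2000 > 999 — holds
Hence LHS − RHS is never zero or negative, i.e. LHS > RHS throughout, so the relation holds for every integer in [-1000, 1000].

Only (A) has a counterexample.

Answer: A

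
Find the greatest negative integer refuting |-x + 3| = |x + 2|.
Testing negative integers from -1 downward:
x = -1: LHS = |-(-1) + 3| = |4| = 4, RHS = |(-1) + 2| = |1| = 1; 4 = 1 — FAILS  ← closest negative counterexample to 0

Answer: x = -1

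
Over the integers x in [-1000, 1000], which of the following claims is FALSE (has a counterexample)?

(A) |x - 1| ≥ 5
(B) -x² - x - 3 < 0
(A) x = 0: LHS = |0 - 1| = |-1| = 1; 1 ≥ 5 — FAILS

(B) Over all integers in [-1000, 1000], LHS − RHS is largest at x = 0, where it equals -3:
x = 0: LHS = -0² - 0 - 3 = -3; -3 < 0 — holds
At the ends of the range:
x = -1000: LHS = -(-1000)² - (-1000) - 3 = -999003; -999003 < 0 — holds
x = 1000: LHS = -1000² - 1000 - 3 = -1001003; -1001003 < 0 — holds
Hence LHS − RHS is never zero or positive, i.e. LHS < RHS throughout, so the relation holds for every integer in [-1000, 1000].

Only (A) has a counterexample.

Answer: A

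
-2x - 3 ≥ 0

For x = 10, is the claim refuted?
Substitute x = 10 into the relation:
x = 10: LHS = -2·10 - 3 = -23; -23 ≥ 0 — FAILS

Since the claim fails at x = 10, this value is a counterexample.

Answer: Yes, x = 10 is a counterexample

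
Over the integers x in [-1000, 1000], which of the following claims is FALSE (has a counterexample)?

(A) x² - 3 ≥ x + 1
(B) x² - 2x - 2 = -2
(A) x = 0: LHS = 0² - 3 = -3, RHS = 0 + 1 = 1; -3 ≥ 1 — FAILS
(B) x = 1: LHS = 1² - 2·1 - 2 = -3; -3 = -2 — FAILS

Answer: Both A and B are false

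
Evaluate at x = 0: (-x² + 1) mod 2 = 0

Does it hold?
x = 0: LHS = (-0² + 1) mod 2 = 1 mod 2 = 1; 1 = 0 — FAILS

The relation fails at x = 0, so x = 0 is a counterexample.

Answer: No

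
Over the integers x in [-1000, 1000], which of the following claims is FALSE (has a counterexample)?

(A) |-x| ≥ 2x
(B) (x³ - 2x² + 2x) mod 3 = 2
(A) x = 1: LHS = |-1| = 1, RHS = 2·1 = 2; 1 ≥ 2 — FAILS
(B) x = 0: LHS = (0³ - 2·0² + 2·0) mod 3 = 0 mod 3 = 0; 0 = 2 — FAILS

Answer: Both A and B are false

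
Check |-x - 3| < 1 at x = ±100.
x = 100: LHS = |-100 - 3| = |-103| = 103; 103 < 1 — FAILS
x = -100: LHS = |-(-100) - 3| = |97| = 97; 97 < 1 — FAILS

Answer: No, fails for both x = 100 and x = -100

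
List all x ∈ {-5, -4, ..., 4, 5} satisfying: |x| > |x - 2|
Holds for: {2, 3, 4, 5}
Fails for: {-5, -4, -3, -2, -1, 0, 1}

Answer: {2, 3, 4, 5}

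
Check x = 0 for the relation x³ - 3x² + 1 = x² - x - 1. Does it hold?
x = 0: LHS = 0³ - 3·0² + 1 = 1, RHS = 0² - 0 - 1 = -1; 1 = -1 — FAILS

The relation fails at x = 0, so x = 0 is a counterexample.

Answer: No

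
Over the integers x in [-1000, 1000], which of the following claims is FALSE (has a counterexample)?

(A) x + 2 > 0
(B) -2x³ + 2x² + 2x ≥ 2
(A) x = -2: LHS = (-2) + 2 = 0; 0 > 0 — FAILS
(B) x = 0: LHS = -2·0³ + 2·0² + 2·0 = 0; 0 ≥ 2 — FAILS

Answer: Both A and B are false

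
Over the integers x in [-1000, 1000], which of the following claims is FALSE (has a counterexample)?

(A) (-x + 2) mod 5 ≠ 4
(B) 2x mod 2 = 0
(A) x = -2: LHS = (-(-2) + 2) mod 5 = 4 mod 5 = 4; 4 ≠ 4 — FAILS

(B) For a polynomial with integer coefficients, its value mod 2 depends only on x mod 2, so it suffices to check one representative of each residue class, x = 0, 1:
x = 0: LHS = (2·0) mod 2 = 0 mod 2 = 0; 0 = 0 — holds
x = 1: LHS = (2·1) mod 2 = 2 mod 2 = 0; 0 = 0 — holds
The relation holds in every residue class, so the relation holds for every integer in [-1000, 1000].

Only (A) has a counterexample.

Answer: A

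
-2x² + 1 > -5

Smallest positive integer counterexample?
Testing positive integers:
x = 1: LHS = -2·1² + 1 = -1; -1 > -5 — holds
x = 2: LHS = -2·2² + 1 = -7; -7 > -5 — FAILS  ← smallest positive counterexample

Answer: x = 2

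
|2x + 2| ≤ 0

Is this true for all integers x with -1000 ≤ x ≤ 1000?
The claim fails at x = 0:
x = 0: LHS = |2·0 + 2| = |2| = 2; 2 ≤ 0 — FAILS

Because a single integer refutes it, the statement is false.

Answer: False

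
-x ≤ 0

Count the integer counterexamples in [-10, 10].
Counterexamples in [-10, 10]: {-10, -9, -8, -7, -6, -5, -4, -3, -2, -1}.

Counting them gives 10 values.

Answer: 10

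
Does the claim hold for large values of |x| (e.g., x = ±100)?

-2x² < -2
x = 100: LHS = -2·100² = -20000; -20000 < -2 — holds
x = -100: LHS = -2·(-100)² = -20000; -20000 < -2 — holds

Answer: Yes, holds for both x = 100 and x = -100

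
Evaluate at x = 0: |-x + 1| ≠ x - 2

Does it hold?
x = 0: LHS = |-0 + 1| = |1| = 1, RHS = 0 - 2 = -2; 1 ≠ -2 — holds

The relation is satisfied at x = 0.

Answer: Yes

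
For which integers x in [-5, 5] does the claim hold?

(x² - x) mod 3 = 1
For a polynomial with integer coefficients, its value mod 3 depends only on x mod 3, so it suffices to check one representative of each residue class, x = 0, 1, 2:
x = 0: LHS = (0² - 0) mod 3 = 0 mod 3 = 0; 0 = 1 — FAILS
x = 1: LHS = (1² - 1) mod 3 = 0 mod 3 = 0; 0 = 1 — FAILS
x = 2: LHS = (2² - 2) mod 3 = 2 mod 3 = 2; 2 = 1 — FAILS
The relation fails in every residue class, so the claimed relation (=) fails for every integer in [-5, 5].

Answer: None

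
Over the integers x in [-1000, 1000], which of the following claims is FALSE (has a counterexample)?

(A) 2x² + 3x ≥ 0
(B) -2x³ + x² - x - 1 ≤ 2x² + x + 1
(A) x = -1: LHS = 2·(-1)² + 3·(-1) = -1; -1 ≥ 0 — FAILS
(B) x = -1: LHS = -2·(-1)³ + (-1)² - (-1) - 1 = 3, RHS = 2·(-1)² + (-1) + 1 = 2; 3 ≤ 2 — FAILS

Answer: Both A and B are false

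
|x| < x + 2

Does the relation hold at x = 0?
x = 0: LHS = |0| = 0, RHS = 0 + 2 = 2; 0 < 2 — holds

The relation is satisfied at x = 0.

Answer: Yes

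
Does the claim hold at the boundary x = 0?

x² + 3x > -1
x = 0: LHS = 0² + 3·0 = 0; 0 > -1 — holds

The relation is satisfied at x = 0.

Answer: Yes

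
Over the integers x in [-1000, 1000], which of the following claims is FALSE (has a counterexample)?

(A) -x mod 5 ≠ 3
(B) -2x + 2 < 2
(A) x = 2: LHS = (-2) mod 5 = 3; 3 ≠ 3 — FAILS
(B) x = 0: LHS = -2·0 + 2 = 2; 2 < 2 — FAILS

Answer: Both A and B are false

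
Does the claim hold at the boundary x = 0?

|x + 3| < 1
x = 0: LHS = |0 + 3| = |3| = 3; 3 < 1 — FAILS

The relation fails at x = 0, so x = 0 is a counterexample.

Answer: No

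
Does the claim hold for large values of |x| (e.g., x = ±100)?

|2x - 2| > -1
x = 100: LHS = |2·100 - 2| = |198| = 198; 198 > -1 — holds
x = -100: LHS = |2·(-100) - 2| = |-202| = 202; 202 > -1 — holds

Answer: Yes, holds for both x = 100 and x = -100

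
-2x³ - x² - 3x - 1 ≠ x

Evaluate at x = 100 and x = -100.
x = 100: LHS = -2·100³ - 100² - 3·100 - 1 = -2010301; -2010301 ≠ 100 — holds
x = -100: LHS = -2·(-100)³ - (-100)² - 3·(-100) - 1 = 1990299; 1990299 ≠ -100 — holds

Answer: Yes, holds for both x = 100 and x = -100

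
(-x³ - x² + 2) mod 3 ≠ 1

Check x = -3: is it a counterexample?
Substitute x = -3 into the relation:
x = -3: LHS = (-(-3)³ - (-3)² + 2) mod 3 = 20 mod 3 = 2; 2 ≠ 1 — holds

The relation holds at x = -3, so it is not a counterexample.

Answer: No, x = -3 is not a counterexample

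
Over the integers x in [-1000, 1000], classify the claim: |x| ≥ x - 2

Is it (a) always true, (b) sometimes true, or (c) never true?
Over all integers in [-1000, 1000], LHS − RHS is smallest at x = 0, where it equals 2:
x = 0: LHS = |0| = 0, RHS = 0 - 2 = -2; 0 ≥ -2 — holds
At the ends of the range:
x = -1000: LHS = |-1000| = 1000, RHS = (-1000) - 2 = -1002; 1000 ≥ -1002 — holds
x = 1000: LHS = |1000| = 1000, RHS = 1000 - 2 = 998; 1000 ≥ 998 — holds
Hence LHS − RHS is never negative, i.e. LHS ≥ RHS throughout, so the relation holds for every integer in [-1000, 1000].

No counterexample exists.

Answer: Always true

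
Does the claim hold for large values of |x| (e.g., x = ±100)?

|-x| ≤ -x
x = 100: LHS = |-100| = 100; 100 ≤ -100 — FAILS
x = -100: LHS = |-(-100)| = |100| = 100, RHS = -(-100) = 100; 100 ≤ 100 — holds

Answer: Partially: fails for x = 100, holds for x = -100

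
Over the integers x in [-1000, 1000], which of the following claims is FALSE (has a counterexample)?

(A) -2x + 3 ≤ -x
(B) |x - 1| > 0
(A) x = 0: LHS = -2·0 + 3 = 3, RHS = -0 = 0; 3 ≤ 0 — FAILS
(B) x = 1: LHS = |1 - 1| = |0| = 0; 0 > 0 — FAILS

Answer: Both A and B are false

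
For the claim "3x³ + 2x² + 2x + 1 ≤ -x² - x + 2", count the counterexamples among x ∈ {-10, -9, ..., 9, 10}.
Counterexamples in [-10, 10]: {1, 2, 3, 4, 5, 6, 7, 8, 9, 10}.

Counting them gives 10 values.

Answer: 10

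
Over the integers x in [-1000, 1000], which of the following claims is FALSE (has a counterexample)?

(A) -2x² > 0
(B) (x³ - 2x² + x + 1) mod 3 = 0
(A) x = 0: LHS = -2·0² = 0; 0 > 0 — FAILS
(B) x = 0: LHS = (0³ - 2·0² + 0 + 1) mod 3 = 1 mod 3 = 1; 1 = 0 — FAILS

Answer: Both A and B are false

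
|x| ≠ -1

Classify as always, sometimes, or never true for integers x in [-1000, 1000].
An absolute value is never negative, so the left side is ≥ 0 for every x, while the right side is -1. Tightest case in [-1000, 1000] is x = 0:
x = 0: LHS = |0| = 0; 0 ≠ -1 — holds
Hence LHS − RHS is never 0, i.e. the two sides are never equal, so the relation holds for every integer in [-1000, 1000].

No counterexample exists.

Answer: Always true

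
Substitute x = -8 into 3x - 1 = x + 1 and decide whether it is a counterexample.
Substitute x = -8 into the relation:
x = -8: LHS = 3·(-8) - 1 = -25, RHS = (-8) + 1 = -7; -25 = -7 — FAILS

Since the claim fails at x = -8, this value is a counterexample.

Answer: Yes, x = -8 is a counterexample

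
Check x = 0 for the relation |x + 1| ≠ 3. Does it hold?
x = 0: LHS = |0 + 1| = |1| = 1; 1 ≠ 3 — holds

The relation is satisfied at x = 0.

Answer: Yes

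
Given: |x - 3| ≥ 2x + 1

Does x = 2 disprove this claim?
Substitute x = 2 into the relation:
x = 2: LHS = |2 - 3| = |-1| = 1, RHS = 2·2 + 1 = 5; 1 ≥ 5 — FAILS

Since the claim fails at x = 2, this value is a counterexample.

Answer: Yes, x = 2 is a counterexample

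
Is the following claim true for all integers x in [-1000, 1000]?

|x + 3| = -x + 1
The claim fails at x = 0:
x = 0: LHS = |0 + 3| = |3| = 3, RHS = -0 + 1 = 1; 3 = 1 — FAILS

Because a single integer refutes it, the statement is false.

Answer: False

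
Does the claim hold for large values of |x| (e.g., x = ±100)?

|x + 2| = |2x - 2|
x = 100: LHS = |100 + 2| = |102| = 102, RHS = |2·100 - 2| = |198| = 198; 102 = 198 — FAILS
x = -100: LHS = |(-100) + 2| = |-98| = 98, RHS = |2·(-100) - 2| = |-202| = 202; 98 = 202 — FAILS

Answer: No, fails for both x = 100 and x = -100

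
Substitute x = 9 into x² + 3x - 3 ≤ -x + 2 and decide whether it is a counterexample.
Substitute x = 9 into the relation:
x = 9: LHS = 9² + 3·9 - 3 = 105, RHS = -9 + 2 = -7; 105 ≤ -7 — FAILS

Since the claim fails at x = 9, this value is a counterexample.

Answer: Yes, x = 9 is a counterexample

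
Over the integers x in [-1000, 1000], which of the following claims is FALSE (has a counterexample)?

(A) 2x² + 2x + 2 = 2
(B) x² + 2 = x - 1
(A) x = 1: LHS = 2·1² + 2·1 + 2 = 6; 6 = 2 — FAILS
(B) x = 0: LHS = 0² + 2 = 2, RHS = 0 - 1 = -1; 2 = -1 — FAILS

Answer: Both A and B are false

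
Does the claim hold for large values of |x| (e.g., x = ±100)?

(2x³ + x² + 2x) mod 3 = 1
x = 100: LHS = (2·100³ + 100² + 2·100) mod 3 = 2010200 mod 3 = 2; 2 = 1 — FAILS
x = -100: LHS = (2·(-100)³ + (-100)² + 2·(-100)) mod 3 = (-1990200) mod 3 = 0; 0 = 1 — FAILS

Answer: No, fails for both x = 100 and x = -100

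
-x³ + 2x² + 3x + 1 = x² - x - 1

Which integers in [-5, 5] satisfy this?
Holds for: {-1}
Fails for: {-5, -4, -3, -2, 0, 1, 2, 3, 4, 5}

Answer: {-1}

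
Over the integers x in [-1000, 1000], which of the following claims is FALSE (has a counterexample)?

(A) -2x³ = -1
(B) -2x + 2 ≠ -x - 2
(A) x = 0: LHS = -2·0³ = 0; 0 = -1 — FAILS
(B) x = 4: LHS = -2·4 + 2 = -6, RHS = -4 - 2 = -6; -6 ≠ -6 — FAILS

Answer: Both A and B are false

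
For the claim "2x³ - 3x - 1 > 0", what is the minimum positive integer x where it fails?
Testing positive integers:
x = 1: LHS = 2·1³ - 3·1 - 1 = -2; -2 > 0 — FAILS  ← smallest positive counterexample

Answer: x = 1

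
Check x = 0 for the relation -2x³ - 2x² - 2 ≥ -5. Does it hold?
x = 0: LHS = -2·0³ - 2·0² - 2 = -2; -2 ≥ -5 — holds

The relation is satisfied at x = 0.

Answer: Yes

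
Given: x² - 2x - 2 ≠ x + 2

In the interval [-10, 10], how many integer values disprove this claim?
Counterexamples in [-10, 10]: {-1, 4}.

Counting them gives 2 values.

Answer: 2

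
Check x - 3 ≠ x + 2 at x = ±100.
x = 100: LHS = 100 - 3 = 97, RHS = 100 + 2 = 102; 97 ≠ 102 — holds
x = -100: LHS = (-100) - 3 = -103, RHS = (-100) + 2 = -98; -103 ≠ -98 — holds

Answer: Yes, holds for both x = 100 and x = -100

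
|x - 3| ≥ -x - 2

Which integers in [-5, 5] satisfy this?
Over all integers in [-5, 5], LHS − RHS is smallest at x = 0, where it equals 5:
x = 0: LHS = |0 - 3| = |-3| = 3, RHS = -0 - 2 = -2; 3 ≥ -2 — holds
At the ends of the range:
x = -5: LHS = |(-5) - 3| = |-8| = 8, RHS = -(-5) - 2 = 3; 8 ≥ 3 — holds
x = 5: LHS = |5 - 3| = |2| = 2, RHS = -5 - 2 = -7; 2 ≥ -7 — holds
Hence LHS − RHS is never negative, i.e. LHS ≥ RHS throughout, so the relation holds for every integer in [-5, 5].

Answer: All integers in [-5, 5]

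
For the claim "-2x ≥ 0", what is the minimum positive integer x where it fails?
Testing positive integers:
x = 1: LHS = -2·1 = -2; -2 ≥ 0 — FAILS  ← smallest positive counterexample

Answer: x = 1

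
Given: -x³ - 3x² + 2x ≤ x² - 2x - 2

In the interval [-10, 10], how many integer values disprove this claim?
Counterexamples in [-10, 10]: {-10, -9, -8, -7, -6, -5, 0, 1}.

Counting them gives 8 values.

Answer: 8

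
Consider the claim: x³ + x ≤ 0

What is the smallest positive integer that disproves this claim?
Testing positive integers:
x = 1: LHS = 1³ + 1 = 2; 2 ≤ 0 — FAILS  ← smallest positive counterexample

Answer: x = 1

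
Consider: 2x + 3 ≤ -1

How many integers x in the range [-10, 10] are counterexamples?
Counterexamples in [-10, 10]: {-1, 0, 1, 2, 3, 4, 5, 6, 7, 8, 9, 10}.

Counting them gives 12 values.

Answer: 12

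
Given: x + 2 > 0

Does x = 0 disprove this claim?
Substitute x = 0 into the relation:
x = 0: LHS = 0 + 2 = 2; 2 > 0 — holds

The claim holds here, so x = 0 is not a counterexample. (A counterexample exists elsewhere, e.g. x = -2.)

Answer: No, x = 0 is not a counterexample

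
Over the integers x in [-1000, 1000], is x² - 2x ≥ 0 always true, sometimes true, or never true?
Holds at x = 0: LHS = 0² - 2·0 = 0; 0 ≥ 0 — holds
Fails at x = 1: LHS = 1² - 2·1 = -1; -1 ≥ 0 — FAILS
It is satisfied by some integers in the range but not all.

Answer: Sometimes true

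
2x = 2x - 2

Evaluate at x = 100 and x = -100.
x = 100: LHS = 2·100 = 200, RHS = 2·100 - 2 = 198; 200 = 198 — FAILS
x = -100: LHS = 2·(-100) = -200, RHS = 2·(-100) - 2 = -202; -200 = -202 — FAILS

Answer: No, fails for both x = 100 and x = -100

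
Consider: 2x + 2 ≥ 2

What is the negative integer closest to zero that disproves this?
Testing negative integers from -1 downward:
x = -1: LHS = 2·(-1) + 2 = 0; 0 ≥ 2 — FAILS  ← closest negative counterexample to 0

Answer: x = -1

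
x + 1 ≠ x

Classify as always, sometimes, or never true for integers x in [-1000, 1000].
Over all integers in [-1000, 1000], LHS − RHS is always positive; it is smallest at x = 0, where it equals 1:
x = 0: LHS = 0 + 1 = 1; 1 ≠ 0 — holds
At the ends of the range:
x = -1000: LHS = (-1000) + 1 = -999; -999 ≠ -1000 — holds
x = 1000: LHS = 1000 + 1 = 1001; 1001 ≠ 1000 — holds
Hence LHS − RHS is never 0, i.e. the two sides are never equal, so the relation holds for every integer in [-1000, 1000].

No counterexample exists.

Answer: Always true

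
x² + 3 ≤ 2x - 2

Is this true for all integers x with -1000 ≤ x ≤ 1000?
The claim fails at x = 0:
x = 0: LHS = 0² + 3 = 3, RHS = 2·0 - 2 = -2; 3 ≤ -2 — FAILS

Because a single integer refutes it, the statement is false.

Answer: False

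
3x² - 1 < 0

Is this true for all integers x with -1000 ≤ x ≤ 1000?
The claim fails at x = 1:
x = 1: LHS = 3·1² - 1 = 2; 2 < 0 — FAILS

Because a single integer refutes it, the statement is false.

Answer: False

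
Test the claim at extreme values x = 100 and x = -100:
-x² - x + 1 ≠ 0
x = 100: LHS = -100² - 100 + 1 = -10099; -10099 ≠ 0 — holds
x = -100: LHS = -(-100)² - (-100) + 1 = -9899; -9899 ≠ 0 — holds

Answer: Yes, holds for both x = 100 and x = -100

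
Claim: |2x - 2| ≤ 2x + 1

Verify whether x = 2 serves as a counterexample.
Substitute x = 2 into the relation:
x = 2: LHS = |2·2 - 2| = |2| = 2, RHS = 2·2 + 1 = 5; 2 ≤ 5 — holds

The claim holds here, so x = 2 is not a counterexample. (A counterexample exists elsewhere, e.g. x = 0.)

Answer: No, x = 2 is not a counterexample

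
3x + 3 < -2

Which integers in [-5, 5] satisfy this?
Holds for: {-5, -4, -3, -2}
Fails for: {-1, 0, 1, 2, 3, 4, 5}

Answer: {-5, -4, -3, -2}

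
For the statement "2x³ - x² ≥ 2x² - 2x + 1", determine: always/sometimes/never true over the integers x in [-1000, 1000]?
Holds at x = 1: LHS = 2·1³ - 1² = 1, RHS = 2·1² - 2·1 + 1 = 1; 1 ≥ 1 — holds
Fails at x = 0: LHS = 2·0³ - 0² = 0, RHS = 2·0² - 2·0 + 1 = 1; 0 ≥ 1 — FAILS
It is satisfied by some integers in the range but not all.

Answer: Sometimes true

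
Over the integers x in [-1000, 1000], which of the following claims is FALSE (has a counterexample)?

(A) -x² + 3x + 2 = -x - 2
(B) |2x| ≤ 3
(A) x = 0: LHS = -0² + 3·0 + 2 = 2, RHS = -0 - 2 = -2; 2 = -2 — FAILS
(B) x = 2: LHS = |2·2| = |4| = 4; 4 ≤ 3 — FAILS

Answer: Both A and B are false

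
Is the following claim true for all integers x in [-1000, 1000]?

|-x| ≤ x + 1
The claim fails at x = -1:
x = -1: LHS = |-(-1)| = |1| = 1, RHS = (-1) + 1 = 0; 1 ≤ 0 — FAILS

Because a single integer refutes it, the statement is false.

Answer: False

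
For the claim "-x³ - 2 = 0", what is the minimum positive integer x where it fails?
Testing positive integers:
x = 1: LHS = -1³ - 2 = -3; -3 = 0 — FAILS  ← smallest positive counterexample

Answer: x = 1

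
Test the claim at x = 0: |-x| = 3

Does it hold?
x = 0: LHS = |-0| = |0| = 0; 0 = 3 — FAILS

The relation fails at x = 0, so x = 0 is a counterexample.

Answer: No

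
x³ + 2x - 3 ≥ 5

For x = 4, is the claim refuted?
Substitute x = 4 into the relation:
x = 4: LHS = 4³ + 2·4 - 3 = 69; 69 ≥ 5 — holds

The claim holds here, so x = 4 is not a counterexample. (A counterexample exists elsewhere, e.g. x = 0.)

Answer: No, x = 4 is not a counterexample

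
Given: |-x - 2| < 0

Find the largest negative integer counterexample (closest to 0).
Testing negative integers from -1 downward:
x = -1: LHS = |-(-1) - 2| = |-1| = 1; 1 < 0 — FAILS  ← closest negative counterexample to 0

Answer: x = -1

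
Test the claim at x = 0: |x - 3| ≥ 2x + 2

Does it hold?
x = 0: LHS = |0 - 3| = |-3| = 3, RHS = 2·0 + 2 = 2; 3 ≥ 2 — holds

The relation is satisfied at x = 0.

Answer: Yes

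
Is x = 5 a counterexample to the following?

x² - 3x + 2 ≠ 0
Substitute x = 5 into the relation:
x = 5: LHS = 5² - 3·5 + 2 = 12; 12 ≠ 0 — holds

The claim holds here, so x = 5 is not a counterexample. (A counterexample exists elsewhere, e.g. x = 1.)

Answer: No, x = 5 is not a counterexample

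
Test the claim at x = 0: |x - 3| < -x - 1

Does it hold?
x = 0: LHS = |0 - 3| = |-3| = 3, RHS = -0 - 1 = -1; 3 < -1 — FAILS

The relation fails at x = 0, so x = 0 is a counterexample.

Answer: No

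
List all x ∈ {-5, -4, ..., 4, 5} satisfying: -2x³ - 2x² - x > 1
Holds for: {-5, -4, -3, -2}
Fails for: {-1, 0, 1, 2, 3, 4, 5}

Answer: {-5, -4, -3, -2}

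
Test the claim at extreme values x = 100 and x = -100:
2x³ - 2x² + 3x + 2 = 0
x = 100: LHS = 2·100³ - 2·100² + 3·100 + 2 = 1980302; 1980302 = 0 — FAILS
x = -100: LHS = 2·(-100)³ - 2·(-100)² + 3·(-100) + 2 = -2020298; -2020298 = 0 — FAILS

Answer: No, fails for both x = 100 and x = -100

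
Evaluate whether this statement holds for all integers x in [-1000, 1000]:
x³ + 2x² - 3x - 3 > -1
The claim fails at x = 0:
x = 0: LHS = 0³ + 2·0² - 3·0 - 3 = -3; -3 > -1 — FAILS

Because a single integer refutes it, the statement is false.

Answer: False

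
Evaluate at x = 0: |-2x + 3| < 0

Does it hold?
x = 0: LHS = |-2·0 + 3| = |3| = 3; 3 < 0 — FAILS

The relation fails at x = 0, so x = 0 is a counterexample.

Answer: No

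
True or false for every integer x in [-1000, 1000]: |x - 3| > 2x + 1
The claim fails at x = 1:
x = 1: LHS = |1 - 3| = |-2| = 2, RHS = 2·1 + 1 = 3; 2 > 3 — FAILS

Because a single integer refutes it, the statement is false.

Answer: False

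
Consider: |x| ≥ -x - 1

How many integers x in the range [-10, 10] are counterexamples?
Over all integers in [-10, 10], LHS − RHS is smallest at x = 0, where it equals 1:
x = 0: LHS = |0| = 0, RHS = -0 - 1 = -1; 0 ≥ -1 — holds
At the ends of the range:
x = -10: LHS = |-10| = 10, RHS = -(-10) - 1 = 9; 10 ≥ 9 — holds
x = 10: LHS = |10| = 10, RHS = -10 - 1 = -11; 10 ≥ -11 — holds
Hence LHS − RHS is never negative, i.e. LHS ≥ RHS throughout, so the relation holds for every integer in [-10, 10].

No counterexample appears in that range.

Answer: 0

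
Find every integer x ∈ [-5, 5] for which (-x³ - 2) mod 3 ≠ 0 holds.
Holds for: {-4, -3, -1, 0, 2, 3, 5}
Fails for: {-5, -2, 1, 4}

Answer: {-4, -3, -1, 0, 2, 3, 5}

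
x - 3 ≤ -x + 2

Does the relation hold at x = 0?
x = 0: LHS = 0 - 3 = -3, RHS = -0 + 2 = 2; -3 ≤ 2 — holds

The relation is satisfied at x = 0.

Answer: Yes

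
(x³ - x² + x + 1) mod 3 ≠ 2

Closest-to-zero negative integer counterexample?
Testing negative integers from -1 downward:
x = -1: LHS = ((-1)³ - (-1)² + (-1) + 1) mod 3 = (-2) mod 3 = 1; 1 ≠ 2 — holds
x = -2: LHS = ((-2)³ - (-2)² + (-2) + 1) mod 3 = (-13) mod 3 = 2; 2 ≠ 2 — FAILS  ← closest negative counterexample to 0

Answer: x = -2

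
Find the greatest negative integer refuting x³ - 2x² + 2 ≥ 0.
Testing negative integers from -1 downward:
x = -1: LHS = (-1)³ - 2·(-1)² + 2 = -1; -1 ≥ 0 — FAILS  ← closest negative counterexample to 0

Answer: x = -1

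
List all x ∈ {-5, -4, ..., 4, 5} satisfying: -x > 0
Holds for: {-5, -4, -3, -2, -1}
Fails for: {0, 1, 2, 3, 4, 5}

Answer: {-5, -4, -3, -2, -1}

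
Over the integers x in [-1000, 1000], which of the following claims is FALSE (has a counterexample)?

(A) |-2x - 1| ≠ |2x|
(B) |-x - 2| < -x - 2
(A) Track d = LHS − RHS over the integers in [-1000, 1000]. Equality would need d = 0, but d changes sign only between consecutive integers, jumping over 0:
x = -1: LHS = |-2·(-1) - 1| = |1| = 1, RHS = |2·(-1)| = |-2| = 2; 1 ≠ 2 — holds  (d = -1)
x = 0: LHS = |-2·0 - 1| = |-1| = 1, RHS = |2·0| = |0| = 0; 1 ≠ 0 — holds  (d = 1)
Away from these crossings d keeps a constant sign, and checking every integer in [-1000, 1000] confirms d ≠ 0 throughout. Hence the two sides are never equal, so the relation holds for every integer in [-1000, 1000].

(B) x = 0: LHS = |-0 - 2| = |-2| = 2, RHS = -0 - 2 = -2; 2 < -2 — FAILS

Only (B) has a counterexample.

Answer: B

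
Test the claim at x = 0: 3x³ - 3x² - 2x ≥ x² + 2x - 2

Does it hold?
x = 0: LHS = 3·0³ - 3·0² - 2·0 = 0, RHS = 0² + 2·0 - 2 = -2; 0 ≥ -2 — holds

The relation is satisfied at x = 0.

Answer: Yes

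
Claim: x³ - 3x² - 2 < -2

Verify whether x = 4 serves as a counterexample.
Substitute x = 4 into the relation:
x = 4: LHS = 4³ - 3·4² - 2 = 14; 14 < -2 — FAILS

Since the claim fails at x = 4, this value is a counterexample.

Answer: Yes, x = 4 is a counterexample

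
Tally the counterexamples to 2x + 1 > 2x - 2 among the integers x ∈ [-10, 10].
Over all integers in [-10, 10], LHS − RHS is smallest at x = 0, where it equals 3:
x = 0: LHS = 2·0 + 1 = 1, RHS = 2·0 - 2 = -2; 1 > -2 — holds
At the ends of the range:
x = -10: LHS = 2·(-10) + 1 = -19, RHS = 2·(-10) - 2 = -22; -19 > -22 — holds
x = 10: LHS = 2·10 + 1 = 21, RHS = 2·10 - 2 = 18; 21 > 18 — holds
Hence LHS − RHS is never zero or negative, i.e. LHS > RHS throughout, so the relation holds for every integer in [-10, 10].

No counterexample appears in that range.

Answer: 0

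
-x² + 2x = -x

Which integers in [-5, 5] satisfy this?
Holds for: {0, 3}
Fails for: {-5, -4, -3, -2, -1, 1, 2, 4, 5}

Answer: {0, 3}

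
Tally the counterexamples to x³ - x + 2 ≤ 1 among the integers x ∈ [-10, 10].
Counterexamples in [-10, 10]: {-1, 0, 1, 2, 3, 4, 5, 6, 7, 8, 9, 10}.

Counting them gives 12 values.

Answer: 12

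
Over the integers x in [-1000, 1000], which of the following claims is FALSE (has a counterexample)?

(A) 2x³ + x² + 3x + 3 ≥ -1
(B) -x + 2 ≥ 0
(A) x = -2: LHS = 2·(-2)³ + (-2)² + 3·(-2) + 3 = -15; -15 ≥ -1 — FAILS
(B) x = 3: LHS = -3 + 2 = -1; -1 ≥ 0 — FAILS

Answer: Both A and B are false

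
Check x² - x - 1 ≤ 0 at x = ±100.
x = 100: LHS = 100² - 100 - 1 = 9899; 9899 ≤ 0 — FAILS
x = -100: LHS = (-100)² - (-100) - 1 = 10099; 10099 ≤ 0 — FAILS

Answer: No, fails for both x = 100 and x = -100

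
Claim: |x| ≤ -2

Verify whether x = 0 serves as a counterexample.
Substitute x = 0 into the relation:
x = 0: LHS = |0| = 0; 0 ≤ -2 — FAILS

Since the claim fails at x = 0, this value is a counterexample.

Answer: Yes, x = 0 is a counterexample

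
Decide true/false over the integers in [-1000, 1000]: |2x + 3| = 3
The claim fails at x = 1:
x = 1: LHS = |2·1 + 3| = |5| = 5; 5 = 3 — FAILS

Because a single integer refutes it, the statement is false.

Answer: False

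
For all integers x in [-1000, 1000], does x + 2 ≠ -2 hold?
The claim fails at x = -4:
x = -4: LHS = (-4) + 2 = -2; -2 ≠ -2 — FAILS

Because a single integer refutes it, the statement is false.

Answer: False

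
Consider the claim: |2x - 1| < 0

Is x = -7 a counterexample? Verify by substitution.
Substitute x = -7 into the relation:
x = -7: LHS = |2·(-7) - 1| = |-15| = 15; 15 < 0 — FAILS

Since the claim fails at x = -7, this value is a counterexample.

Answer: Yes, x = -7 is a counterexample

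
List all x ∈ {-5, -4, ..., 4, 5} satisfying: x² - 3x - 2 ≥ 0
Holds for: {-5, -4, -3, -2, -1, 4, 5}
Fails for: {0, 1, 2, 3}

Answer: {-5, -4, -3, -2, -1, 4, 5}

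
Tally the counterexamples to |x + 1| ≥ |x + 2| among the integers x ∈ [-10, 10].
Counterexamples in [-10, 10]: {-1, 0, 1, 2, 3, 4, 5, 6, 7, 8, 9, 10}.

Counting them gives 12 values.

Answer: 12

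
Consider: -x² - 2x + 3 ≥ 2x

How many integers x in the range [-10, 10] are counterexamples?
Counterexamples in [-10, 10]: {-10, -9, -8, -7, -6, -5, 1, 2, 3, 4, 5, 6, 7, 8, 9, 10}.

Counting them gives 16 values.

Answer: 16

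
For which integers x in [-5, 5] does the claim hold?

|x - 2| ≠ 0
Holds for: {-5, -4, -3, -2, -1, 0, 1, 3, 4, 5}
Fails for: {2}

Answer: {-5, -4, -3, -2, -1, 0, 1, 3, 4, 5}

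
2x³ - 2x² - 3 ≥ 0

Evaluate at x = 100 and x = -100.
x = 100: LHS = 2·100³ - 2·100² - 3 = 1979997; 1979997 ≥ 0 — holds
x = -100: LHS = 2·(-100)³ - 2·(-100)² - 3 = -2020003; -2020003 ≥ 0 — FAILS

Answer: Partially: holds for x = 100, fails for x = -100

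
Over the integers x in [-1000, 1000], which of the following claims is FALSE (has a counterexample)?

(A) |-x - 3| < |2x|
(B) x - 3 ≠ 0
(A) x = 0: LHS = |-0 - 3| = |-3| = 3, RHS = |2·0| = |0| = 0; 3 < 0 — FAILS
(B) x = 3: LHS = 3 - 3 = 0; 0 ≠ 0 — FAILS

Answer: Both A and B are false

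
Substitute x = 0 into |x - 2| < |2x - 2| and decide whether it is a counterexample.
Substitute x = 0 into the relation:
x = 0: LHS = |0 - 2| = |-2| = 2, RHS = |2·0 - 2| = |-2| = 2; 2 < 2 — FAILS

Since the claim fails at x = 0, this value is a counterexample.

Answer: Yes, x = 0 is a counterexample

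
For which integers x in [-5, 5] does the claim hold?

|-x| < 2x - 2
Holds for: {3, 4, 5}
Fails for: {-5, -4, -3, -2, -1, 0, 1, 2}

Answer: {3, 4, 5}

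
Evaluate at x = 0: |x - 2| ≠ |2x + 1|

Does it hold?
x = 0: LHS = |0 - 2| = |-2| = 2, RHS = |2·0 + 1| = |1| = 1; 2 ≠ 1 — holds

The relation is satisfied at x = 0.

Answer: Yes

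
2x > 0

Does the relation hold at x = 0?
x = 0: LHS = 2·0 = 0; 0 > 0 — FAILS

The relation fails at x = 0, so x = 0 is a counterexample.

Answer: No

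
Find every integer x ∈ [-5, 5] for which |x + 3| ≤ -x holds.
Holds for: {-5, -4, -3, -2}
Fails for: {-1, 0, 1, 2, 3, 4, 5}

Answer: {-5, -4, -3, -2}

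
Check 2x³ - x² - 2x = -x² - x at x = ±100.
x = 100: LHS = 2·100³ - 100² - 2·100 = 1989800, RHS = -100² - 100 = -10100; 1989800 = -10100 — FAILS
x = -100: LHS = 2·(-100)³ - (-100)² - 2·(-100) = -2009800, RHS = -(-100)² - (-100) = -9900; -2009800 = -9900 — FAILS

Answer: No, fails for both x = 100 and x = -100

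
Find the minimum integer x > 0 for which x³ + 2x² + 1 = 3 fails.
Testing positive integers:
x = 1: LHS = 1³ + 2·1² + 1 = 4; 4 = 3 — FAILS  ← smallest positive counterexample

Answer: x = 1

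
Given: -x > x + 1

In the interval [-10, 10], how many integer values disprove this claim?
Counterexamples in [-10, 10]: {0, 1, 2, 3, 4, 5, 6, 7, 8, 9, 10}.

Counting them gives 11 values.

Answer: 11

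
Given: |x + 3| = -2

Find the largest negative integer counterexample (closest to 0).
Testing negative integers from -1 downward:
x = -1: LHS = |(-1) + 3| = |2| = 2; 2 = -2 — FAILS  ← closest negative counterexample to 0

Answer: x = -1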